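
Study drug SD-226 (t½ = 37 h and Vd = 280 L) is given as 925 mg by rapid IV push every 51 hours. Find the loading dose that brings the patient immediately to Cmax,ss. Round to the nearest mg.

1503 mg

f = (1/2)^(51/37) ≈ 0.384651; accumulation ratio R = 1/(1−f) ≈ 1.62509.
Loading dose to hit Cmax,ss on first dose: D_load = D_maint·R ≈ 925 × 1.62509 ≈ 1503.21 mg.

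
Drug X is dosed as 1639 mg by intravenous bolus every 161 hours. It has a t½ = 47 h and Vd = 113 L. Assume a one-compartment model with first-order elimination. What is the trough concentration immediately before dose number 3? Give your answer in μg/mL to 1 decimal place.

1.5 μg/mL

f = (1/2)^(τ/t½) = (1/2)^(161/47) ≈ 0.0931.
C₀ = D/Vd = 1639/113 ≈ 14.504 μg/mL.
Before the 3rd dose, 2 doses have been given. Superposition: Cmin = C₀·(f + f²).
≈ 14.504 × (0.0931 + 0.0087) ≈ 14.504 × 0.1018 ≈ 1.477 μg/mL.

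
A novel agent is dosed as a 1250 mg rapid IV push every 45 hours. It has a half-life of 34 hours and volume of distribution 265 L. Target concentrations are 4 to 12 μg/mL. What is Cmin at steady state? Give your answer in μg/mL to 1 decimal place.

k = ln2/t½ = ln2/34 ≈ 0.020387 h⁻¹; fraction remaining f = e^(−kτ) = e^(−0.020387×45) ≈ 0.3996.
At steady state, accumulation factor R = 1/(1 − e^(−kτ)) ≈ 1.6656.
Each bolus raises the concentration by D/Vd = 1250/265 ≈ 4.717 μg/mL.
Cmax,ss = C₀/(1 − f) ≈ 4.717/0.6004 ≈ 7.856 μg/mL.
One interval later, Cmin,ss = Cmax,ss·e^(−kτ) ≈ 7.856 × 0.3996 ≈ 3.139 μg/mL.
Trough 3.1 μg/mL vs MEC 4 μg/mL: subtherapeutic.

3.1 μg/mL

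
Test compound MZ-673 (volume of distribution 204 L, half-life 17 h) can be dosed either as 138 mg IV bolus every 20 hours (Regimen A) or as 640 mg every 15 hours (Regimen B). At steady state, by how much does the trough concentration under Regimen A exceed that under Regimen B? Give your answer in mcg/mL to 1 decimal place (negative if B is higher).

-3.2 mcg/mL

Regimen A: f = (1/2)^(20/17) ≈ 0.4424; Cmin,ss = (138/204)·f/(1−f) ≈ 0.537 mcg/mL.
Regimen B: f = (1/2)^(15/17) ≈ 0.5425; Cmin,ss = (640/204)·f/(1−f) ≈ 3.720 mcg/mL.
Difference ≈ 0.537 − 3.720 ≈ -3.183 mcg/mL.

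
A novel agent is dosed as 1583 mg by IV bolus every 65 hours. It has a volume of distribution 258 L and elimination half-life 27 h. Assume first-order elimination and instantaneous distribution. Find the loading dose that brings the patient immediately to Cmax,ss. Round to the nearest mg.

f = (1/2)^(65/27) ≈ 0.188494; accumulation ratio R = 1/(1−f) ≈ 1.23228.
Loading dose to hit Cmax,ss on first dose: D_load = D_maint·R ≈ 1583 × 1.23228 ≈ 1950.70 mg.

1951 mg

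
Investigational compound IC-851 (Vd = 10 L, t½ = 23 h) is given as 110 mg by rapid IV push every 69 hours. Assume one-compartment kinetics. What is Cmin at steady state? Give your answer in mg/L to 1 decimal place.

The dosing interval is 3 half-lives, so f = 2^(−3) = 0.125.
At steady state, R = 1/(1 − 0.125) = 8/7.
Single-dose peak C₀ = D/Vd = 110/10 = 11 mg/L.
Steady-state peak Cmax,ss = C₀·R = 11 × 8/7 ≈ 12.571 mg/L.
Steady-state trough Cmin,ss = Cmax,ss·f ≈ 12.571 × 0.125 ≈ 1.571 mg/L.

1.6 mg/L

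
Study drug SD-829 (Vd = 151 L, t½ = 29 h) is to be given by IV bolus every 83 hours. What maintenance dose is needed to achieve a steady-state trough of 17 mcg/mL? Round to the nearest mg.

16097 mg

τ/t½ = 83/29 ≈ 2.8621, so f = (1/2)^(83/29) ≈ 0.137541.
Cmin,ss = (D/Vd)·f/(1−f), so D = Cmin,ss·Vd·(1−f)/f.
D = 17 × 151 × (1−f)/f ≈ 17 × 151 × 6.27056 ≈ 16096.53 mg.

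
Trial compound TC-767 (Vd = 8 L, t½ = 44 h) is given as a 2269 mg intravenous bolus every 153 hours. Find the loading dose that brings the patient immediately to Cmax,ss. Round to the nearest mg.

f = (1/2)^(153/44) ≈ 0.089792; accumulation ratio R = 1/(1−f) ≈ 1.09865.
Loading dose to hit Cmax,ss on first dose: D_load = D_maint·R ≈ 2269 × 1.09865 ≈ 2492.84 mg.

2493 mg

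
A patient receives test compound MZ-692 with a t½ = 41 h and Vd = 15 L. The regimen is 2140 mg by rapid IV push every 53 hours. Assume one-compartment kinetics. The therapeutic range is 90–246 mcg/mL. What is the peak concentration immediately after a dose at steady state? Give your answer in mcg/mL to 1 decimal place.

241.1 mcg/mL

k = ln2/t½ = ln2/41 ≈ 0.016906 h⁻¹; fraction remaining f = e^(−kτ) = e^(−0.016906×53) ≈ 0.4082.
At steady state, accumulation factor R = 1/(1 − e^(−kτ)) ≈ 1.6898.
Single-dose peak C₀ = D/Vd = 2140/15 ≈ 142.667 mcg/mL.
Steady-state peak Cmax,ss = C₀·R ≈ 142.667 × 1.6898 ≈ 241.079 mcg/mL.
Peak 241.1 mcg/mL vs MTC 246 mcg/mL: below toxic threshold.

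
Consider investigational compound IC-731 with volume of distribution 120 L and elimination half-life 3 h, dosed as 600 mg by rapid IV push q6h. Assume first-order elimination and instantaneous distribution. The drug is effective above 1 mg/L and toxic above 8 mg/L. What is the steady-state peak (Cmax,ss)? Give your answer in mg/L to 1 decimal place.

τ = 6 h = 2 half-lives, so f = (1/2)^2 = 0.25.
Accumulation ratio R = 1/(1 − f) = 1/0.75 = 4/3.
Single-dose peak C₀ = D/Vd = 600/120 = 5 mg/L.
Steady-state peak Cmax,ss = C₀·R = 5 × 4/3 ≈ 6.667 mg/L.
Peak 6.7 mg/L vs MTC 8 mg/L: below toxic threshold.

6.7 mg/L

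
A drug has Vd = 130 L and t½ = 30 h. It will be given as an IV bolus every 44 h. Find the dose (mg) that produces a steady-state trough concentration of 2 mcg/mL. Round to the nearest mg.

459 mg

τ/t½ = 44/30 ≈ 1.4667, so f = (1/2)^(44/30) ≈ 0.361817.
Cmin,ss = (D/Vd)·f/(1−f), so D = Cmin,ss·Vd·(1−f)/f.
D = 2 × 130 × (1−f)/f ≈ 2 × 130 × 1.76383 ≈ 458.60 mg.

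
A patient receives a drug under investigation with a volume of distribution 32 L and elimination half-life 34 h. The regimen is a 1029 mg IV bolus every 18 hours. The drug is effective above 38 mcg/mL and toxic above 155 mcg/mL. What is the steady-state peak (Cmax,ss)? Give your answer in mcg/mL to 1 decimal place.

104.7 mcg/mL

Over one 18-h interval, 18/34 ≈ 0.52941 half-lives elapse, leaving f ≈ 0.6928 of each dose.
At steady state, accumulation factor R = 1/(1 − e^(−kτ)) ≈ 3.2552.
Single-dose peak C₀ = D/Vd = 1029/32 ≈ 32.156 mcg/mL.
Cmax,ss = C₀/(1 − f) ≈ 32.156/0.3072 ≈ 104.674 mcg/mL.
Peak 104.7 mcg/mL vs MTC 155 mcg/mL: below toxic threshold.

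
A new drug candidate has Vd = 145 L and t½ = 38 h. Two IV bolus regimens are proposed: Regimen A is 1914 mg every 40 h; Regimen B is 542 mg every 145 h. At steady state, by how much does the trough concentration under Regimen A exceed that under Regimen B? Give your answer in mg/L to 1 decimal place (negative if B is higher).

Regimen A: f = (1/2)^(40/38) ≈ 0.4821; Cmin,ss = (1914/145)·f/(1−f) ≈ 12.288 mg/L.
Regimen B: f = (1/2)^(145/38) ≈ 0.0710; Cmin,ss = (542/145)·f/(1−f) ≈ 0.286 mg/L.
Difference ≈ 12.288 − 0.286 ≈ 12.002 mg/L.

12.0 mg/L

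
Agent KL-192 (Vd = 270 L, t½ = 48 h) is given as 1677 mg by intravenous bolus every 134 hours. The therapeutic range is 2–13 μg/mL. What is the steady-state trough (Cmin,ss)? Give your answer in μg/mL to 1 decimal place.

1.0 μg/mL

τ/t½ = 134/48 ≈ 2.7917, so fraction remaining f = (1/2)^(134/48) ≈ 0.1444.
Each bolus raises the concentration by D/Vd = 1677/270 ≈ 6.211 μg/mL.
Steady-state trough Cmin,ss = C₀·f/(1−f) ≈ 6.211 × 0.1444/0.8556 ≈ 1.048 μg/mL.
Trough 1.0 μg/mL vs MEC 2 μg/mL: subtherapeutic.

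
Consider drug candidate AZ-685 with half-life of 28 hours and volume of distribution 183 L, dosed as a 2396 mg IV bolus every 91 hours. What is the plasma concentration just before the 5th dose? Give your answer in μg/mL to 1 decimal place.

f = (1/2)^(τ/t½) = (1/2)^(91/28) ≈ 0.1051.
C₀ = D/Vd = 2396/183 ≈ 13.093 μg/mL.
Before the 5th dose, 4 doses have been given. Superposition: Cmin = C₀·(f + f² + … + f^4).
≈ 13.093 × (0.1051 + 0.0110 + 0.0012 + 0.0001) ≈ 13.093 × 0.1174 ≈ 1.537 μg/mL.

1.5 μg/mL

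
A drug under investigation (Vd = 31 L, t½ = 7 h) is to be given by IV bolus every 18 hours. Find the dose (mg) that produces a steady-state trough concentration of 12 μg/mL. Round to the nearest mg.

τ/t½ = 18/7 ≈ 2.5714, so f = (1/2)^(18/7) ≈ 0.168238.
Cmin,ss = (D/Vd)·f/(1−f), so D = Cmin,ss·Vd·(1−f)/f.
D = 12 × 31 × (1−f)/f ≈ 12 × 31 × 4.94396 ≈ 1839.15 mg.

1839 mg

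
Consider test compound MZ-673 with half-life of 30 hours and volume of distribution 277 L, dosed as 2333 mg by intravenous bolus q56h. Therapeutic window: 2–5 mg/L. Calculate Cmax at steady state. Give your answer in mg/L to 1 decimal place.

Over one 56-h interval, 56/30 ≈ 1.8667 half-lives elapse, leaving f ≈ 0.2742 of each dose.
Accumulation ratio R = 1/(1 − f) ≈ 1/0.7258 ≈ 1.3778.
Each bolus raises the concentration by D/Vd = 2333/277 ≈ 8.422 mg/L.
Steady-state peak Cmax,ss = C₀·R ≈ 8.422 × 1.3778 ≈ 11.604 mg/L.
Peak 11.6 mg/L vs MTC 5 mg/L: exceeds toxic threshold.

11.6 mg/L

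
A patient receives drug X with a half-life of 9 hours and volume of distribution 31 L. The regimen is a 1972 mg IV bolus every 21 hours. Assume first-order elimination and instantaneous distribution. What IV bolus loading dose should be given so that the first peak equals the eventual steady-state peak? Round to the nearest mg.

f = (1/2)^(21/9) ≈ 0.198425; accumulation ratio R = 1/(1−f) ≈ 1.24754.
Loading dose to hit Cmax,ss on first dose: D_load = D_maint·R ≈ 1972 × 1.24754 ≈ 2460.15 mg.

2460 mg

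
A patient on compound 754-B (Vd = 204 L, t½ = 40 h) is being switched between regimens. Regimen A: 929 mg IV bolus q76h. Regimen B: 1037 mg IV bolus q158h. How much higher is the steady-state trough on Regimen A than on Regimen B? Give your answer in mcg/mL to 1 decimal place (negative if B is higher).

Regimen A: f = (1/2)^(76/40) ≈ 0.2679; Cmin,ss = (929/204)·f/(1−f) ≈ 1.666 mcg/mL.
Regimen B: f = (1/2)^(158/40) ≈ 0.0647; Cmin,ss = (1037/204)·f/(1−f) ≈ 0.352 mcg/mL.
Difference ≈ 1.666 − 0.352 ≈ 1.314 mcg/mL.

1.3 mcg/mL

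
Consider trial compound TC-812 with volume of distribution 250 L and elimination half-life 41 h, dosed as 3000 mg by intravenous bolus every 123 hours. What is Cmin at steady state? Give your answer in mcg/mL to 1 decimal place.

τ = 123 h = 3 half-lives, so f = (1/2)^3 = 0.125.
At steady state, R = 1/(1 − 0.125) = 8/7.
Single-dose peak C₀ = D/Vd = 3000/250 = 12 mcg/mL.
Steady-state peak Cmax,ss = C₀·R = 12 × 8/7 ≈ 13.714 mcg/mL.
Steady-state trough Cmin,ss = Cmax,ss·f ≈ 13.714 × 0.125 ≈ 1.714 mcg/mL.

1.7 mcg/mL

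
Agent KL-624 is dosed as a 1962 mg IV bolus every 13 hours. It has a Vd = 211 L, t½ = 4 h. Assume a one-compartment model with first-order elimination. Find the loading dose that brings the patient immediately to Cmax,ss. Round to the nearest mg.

2192 mg

f = (1/2)^(13/4) ≈ 0.105112; accumulation ratio R = 1/(1−f) ≈ 1.11746.
Loading dose to hit Cmax,ss on first dose: D_load = D_maint·R ≈ 1962 × 1.11746 ≈ 2192.46 mg.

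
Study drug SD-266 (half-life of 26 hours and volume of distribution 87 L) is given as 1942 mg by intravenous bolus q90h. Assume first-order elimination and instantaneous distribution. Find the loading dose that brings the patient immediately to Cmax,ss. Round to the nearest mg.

f = (1/2)^(90/26) ≈ 0.090776; accumulation ratio R = 1/(1−f) ≈ 1.09984.
Loading dose to hit Cmax,ss on first dose: D_load = D_maint·R ≈ 1942 × 1.09984 ≈ 2135.89 mg.

2136 mg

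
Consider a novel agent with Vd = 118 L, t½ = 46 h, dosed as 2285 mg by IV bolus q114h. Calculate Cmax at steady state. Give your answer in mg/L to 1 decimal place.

k = ln2/t½ = ln2/46 ≈ 0.015068 h⁻¹; fraction remaining f = e^(−kτ) = e^(−0.015068×114) ≈ 0.1795.
At steady state, accumulation factor R = 1/(1 − e^(−kτ)) ≈ 1.2188.
Single-dose peak C₀ = D/Vd = 2285/118 ≈ 19.364 mg/L.
Steady-state peak Cmax,ss = C₀·R ≈ 19.364 × 1.2188 ≈ 23.601 mg/L.

23.6 mg/L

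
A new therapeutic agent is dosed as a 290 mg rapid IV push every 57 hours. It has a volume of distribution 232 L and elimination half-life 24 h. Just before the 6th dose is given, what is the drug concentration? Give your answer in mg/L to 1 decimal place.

0.3 mg/L

f = (1/2)^(τ/t½) = (1/2)^(57/24) ≈ 0.1928.
C₀ = D/Vd = 290/232 ≈ 1.250 mg/L.
Before the 6th dose, 5 doses have been given. Superposition: Cmin = C₀·(f + f² + … + f^5).
≈ 1.250 × (0.1928 + 0.0372 + 0.0072 + 0.0014 + 0.0003) ≈ 1.250 × 0.2389 ≈ 0.299 mg/L.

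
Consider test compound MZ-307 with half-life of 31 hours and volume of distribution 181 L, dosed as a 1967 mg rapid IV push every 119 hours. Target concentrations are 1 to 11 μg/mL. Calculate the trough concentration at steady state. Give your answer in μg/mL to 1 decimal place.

0.8 μg/mL

τ/t½ = 119/31 ≈ 3.8387, so fraction remaining f = (1/2)^(119/31) ≈ 0.0699.
At steady state, accumulation factor R = 1/(1 − e^(−kτ)) ≈ 1.0752.
Each bolus raises the concentration by D/Vd = 1967/181 ≈ 10.867 μg/mL.
Cmax,ss = C₀/(1 − f) ≈ 10.867/0.9301 ≈ 11.684 μg/mL.
Steady-state trough Cmin,ss = Cmax,ss·f ≈ 11.684 × 0.0699 ≈ 0.817 μg/mL.
Trough 0.8 μg/mL vs MEC 1 μg/mL: subtherapeutic.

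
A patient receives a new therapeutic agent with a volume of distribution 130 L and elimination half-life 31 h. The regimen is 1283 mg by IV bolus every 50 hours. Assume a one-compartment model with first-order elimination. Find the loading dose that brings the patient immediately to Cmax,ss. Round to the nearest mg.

1906 mg

f = (1/2)^(50/31) ≈ 0.326940; accumulation ratio R = 1/(1−f) ≈ 1.48575.
Loading dose to hit Cmax,ss on first dose: D_load = D_maint·R ≈ 1283 × 1.48575 ≈ 1906.22 mg.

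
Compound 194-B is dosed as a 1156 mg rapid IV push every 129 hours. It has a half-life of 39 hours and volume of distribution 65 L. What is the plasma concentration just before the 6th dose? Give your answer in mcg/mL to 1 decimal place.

f = (1/2)^(τ/t½) = (1/2)^(129/39) ≈ 0.1010.
C₀ = D/Vd = 1156/65 ≈ 17.785 mcg/mL.
Before the 6th dose, 5 doses have been given. Superposition: Cmin = C₀·(f + f² + … + f^5).
≈ 17.785 × (0.1010 + 0.0102 + 0.0010 + 0.0001 + 0.0000) ≈ 17.785 × 0.1123 ≈ 1.997 mcg/mL.

2.0 mcg/mL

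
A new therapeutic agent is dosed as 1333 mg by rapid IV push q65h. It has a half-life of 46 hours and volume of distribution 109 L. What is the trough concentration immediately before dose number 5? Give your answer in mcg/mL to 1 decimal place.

f = (1/2)^(τ/t½) = (1/2)^(65/46) ≈ 0.3755.
C₀ = D/Vd = 1333/109 ≈ 12.229 mcg/mL.
Before the 5th dose, 4 doses have been given. Superposition: Cmin = C₀·(f + f² + … + f^4).
≈ 12.229 × (0.3755 + 0.1410 + 0.0529 + 0.0199) ≈ 12.229 × 0.5893 ≈ 7.207 mcg/mL.

7.2 mcg/mL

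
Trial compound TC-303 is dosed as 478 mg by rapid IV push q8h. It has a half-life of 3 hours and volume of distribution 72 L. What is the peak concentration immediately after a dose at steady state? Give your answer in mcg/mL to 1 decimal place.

k = ln2/t½ = ln2/3 ≈ 0.231049 h⁻¹; fraction remaining f = e^(−kτ) = e^(−0.231049×8) ≈ 0.1575.
Accumulation ratio R = 1/(1 − f) ≈ 1/0.8425 ≈ 1.1869.
Single-dose peak C₀ = D/Vd = 478/72 ≈ 6.639 mcg/mL.
Steady-state peak Cmax,ss = C₀·R ≈ 6.639 × 1.1869 ≈ 7.880 mcg/mL.

7.9 mcg/mL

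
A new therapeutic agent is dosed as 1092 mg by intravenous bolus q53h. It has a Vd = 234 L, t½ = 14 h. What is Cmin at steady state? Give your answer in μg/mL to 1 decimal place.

0.4 μg/mL

k = ln2/t½ = ln2/14 ≈ 0.049511 h⁻¹; fraction remaining f = e^(−kτ) = e^(−0.049511×53) ≈ 0.0725.
Each bolus raises the concentration by D/Vd = 1092/234 ≈ 4.667 μg/mL.
Steady-state trough Cmin,ss = C₀·f/(1−f) ≈ 4.667 × 0.0725/0.9275 ≈ 0.365 μg/mL.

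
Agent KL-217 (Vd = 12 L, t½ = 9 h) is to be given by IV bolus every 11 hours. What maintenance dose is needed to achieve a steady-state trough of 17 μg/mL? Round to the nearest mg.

τ/t½ = 11/9 ≈ 1.2222, so f = (1/2)^(11/9) ≈ 0.428622.
Cmin,ss = (D/Vd)·f/(1−f), so D = Cmin,ss·Vd·(1−f)/f.
D = 17 × 12 × (1−f)/f ≈ 17 × 12 × 1.33306 ≈ 271.94 mg.

272 mg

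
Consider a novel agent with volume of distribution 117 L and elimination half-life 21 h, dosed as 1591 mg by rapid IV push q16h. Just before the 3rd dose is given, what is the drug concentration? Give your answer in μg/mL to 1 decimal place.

f = (1/2)^(τ/t½) = (1/2)^(16/21) ≈ 0.5897.
C₀ = D/Vd = 1591/117 ≈ 13.598 μg/mL.
Before the 3rd dose, 2 doses have been given. Superposition: Cmin = C₀·(f + f²).
≈ 13.598 × (0.5897 + 0.3477) ≈ 13.598 × 0.9374 ≈ 12.747 μg/mL.

12.7 μg/mL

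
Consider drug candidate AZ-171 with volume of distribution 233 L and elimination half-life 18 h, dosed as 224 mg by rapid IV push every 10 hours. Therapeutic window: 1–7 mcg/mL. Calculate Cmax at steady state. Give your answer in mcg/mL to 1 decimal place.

3.0 mcg/mL

Over one 10-h interval, 10/18 ≈ 0.55556 half-lives elapse, leaving f ≈ 0.6804 of each dose.
Accumulation ratio R = 1/(1 − f) ≈ 1/0.3196 ≈ 3.1289.
Each bolus raises the concentration by D/Vd = 224/233 ≈ 0.961 mcg/mL.
Steady-state peak Cmax,ss = C₀·R ≈ 0.961 × 3.1289 ≈ 3.007 mcg/mL.
Peak 3.0 mcg/mL vs MTC 7 mcg/mL: below toxic threshold.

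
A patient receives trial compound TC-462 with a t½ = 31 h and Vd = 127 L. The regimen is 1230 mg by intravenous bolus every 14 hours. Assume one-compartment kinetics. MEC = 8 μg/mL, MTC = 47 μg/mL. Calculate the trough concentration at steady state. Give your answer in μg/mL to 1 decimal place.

Over one 14-h interval, 14/31 ≈ 0.45161 half-lives elapse, leaving f ≈ 0.7312 of each dose.
Accumulation ratio R = 1/(1 − f) ≈ 1/0.2688 ≈ 3.7202.
Each bolus raises the concentration by D/Vd = 1230/127 ≈ 9.685 μg/mL.
Cmax,ss = C₀/(1 − f) ≈ 9.685/0.2688 ≈ 36.031 μg/mL.
One interval later, Cmin,ss = Cmax,ss·e^(−kτ) ≈ 36.031 × 0.7312 ≈ 26.346 μg/mL.
Trough 26.3 μg/mL vs MEC 8 μg/mL: adequate.

26.3 μg/mL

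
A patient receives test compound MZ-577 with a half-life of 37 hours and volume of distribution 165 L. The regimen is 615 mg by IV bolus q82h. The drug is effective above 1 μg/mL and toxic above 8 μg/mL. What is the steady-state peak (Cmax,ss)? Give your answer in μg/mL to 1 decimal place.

4.7 μg/mL

τ/t½ = 82/37 ≈ 2.2162, so fraction remaining f = (1/2)^(82/37) ≈ 0.2152.
Accumulation ratio R = 1/(1 − f) ≈ 1/0.7848 ≈ 1.2742.
Single-dose peak C₀ = D/Vd = 615/165 ≈ 3.727 μg/mL.
Cmax,ss = C₀/(1 − f) ≈ 3.727/0.7848 ≈ 4.749 μg/mL.
Peak 4.7 μg/mL vs MTC 8 μg/mL: below toxic threshold.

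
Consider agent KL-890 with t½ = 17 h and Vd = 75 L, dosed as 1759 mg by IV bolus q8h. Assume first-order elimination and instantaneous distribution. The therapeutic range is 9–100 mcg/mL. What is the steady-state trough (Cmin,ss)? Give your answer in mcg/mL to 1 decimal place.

60.8 mcg/mL

Over one 8-h interval, 8/17 ≈ 0.47059 half-lives elapse, leaving f ≈ 0.7217 of each dose.
Accumulation ratio R = 1/(1 − f) ≈ 1/0.2783 ≈ 3.5932.
Each bolus raises the concentration by D/Vd = 1759/75 ≈ 23.453 mcg/mL.
Cmax,ss = C₀/(1 − f) ≈ 23.453/0.2783 ≈ 84.272 mcg/mL.
One interval later, Cmin,ss = Cmax,ss·e^(−kτ) ≈ 84.272 × 0.7217 ≈ 60.819 mcg/mL.
Trough 60.8 mcg/mL vs MEC 9 mcg/mL: adequate.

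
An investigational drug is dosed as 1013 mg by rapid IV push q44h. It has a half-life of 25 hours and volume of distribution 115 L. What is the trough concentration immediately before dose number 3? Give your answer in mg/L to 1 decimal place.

3.4 mg/L

f = (1/2)^(τ/t½) = (1/2)^(44/25) ≈ 0.2952.
C₀ = D/Vd = 1013/115 ≈ 8.809 mg/L.
Before the 3rd dose, 2 doses have been given. Superposition: Cmin = C₀·(f + f²).
≈ 8.809 × (0.2952 + 0.0871) ≈ 8.809 × 0.3823 ≈ 3.368 mg/L.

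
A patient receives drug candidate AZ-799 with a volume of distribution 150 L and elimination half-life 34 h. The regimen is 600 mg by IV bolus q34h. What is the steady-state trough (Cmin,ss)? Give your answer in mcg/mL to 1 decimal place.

4.0 mcg/mL

τ = 34 h = 1 half-life, so f = (1/2)^1 = 0.5.
Accumulation ratio R = 1/(1 − f) = 1/0.5 = 2/1.
Single-dose peak C₀ = D/Vd = 600/150 = 4 mcg/mL.
Steady-state peak Cmax,ss = C₀·R = 4 × 2/1 ≈ 8.000 mcg/mL.
Steady-state trough Cmin,ss = Cmax,ss·f ≈ 8.000 × 0.5 ≈ 4.000 mcg/mL.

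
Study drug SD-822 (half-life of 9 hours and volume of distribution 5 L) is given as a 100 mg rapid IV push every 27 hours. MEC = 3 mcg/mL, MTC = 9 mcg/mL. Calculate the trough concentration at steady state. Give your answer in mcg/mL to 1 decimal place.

τ = 27 h = 3 half-lives, so f = (1/2)^3 = 0.125.
Accumulation ratio R = 1/(1 − f) = 1/0.875 = 8/7.
Single-dose peak C₀ = D/Vd = 100/5 = 20 mcg/mL.
Steady-state peak Cmax,ss = C₀·R = 20 × 8/7 ≈ 22.857 mcg/mL.
Steady-state trough Cmin,ss = Cmax,ss·f ≈ 22.857 × 0.125 ≈ 2.857 mcg/mL.
Trough 2.9 mcg/mL vs MEC 3 mcg/mL: subtherapeutic.

2.9 mcg/mL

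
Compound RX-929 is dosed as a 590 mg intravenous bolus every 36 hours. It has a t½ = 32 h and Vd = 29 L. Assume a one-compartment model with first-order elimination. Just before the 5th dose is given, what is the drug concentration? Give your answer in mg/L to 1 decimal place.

16.5 mg/L

f = (1/2)^(τ/t½) = (1/2)^(36/32) ≈ 0.4585.
C₀ = D/Vd = 590/29 ≈ 20.345 mg/L.
Before the 5th dose, 4 doses have been given. Superposition: Cmin = C₀·(f + f² + … + f^4).
≈ 20.345 × (0.4585 + 0.2102 + 0.0964 + 0.0442) ≈ 20.345 × 0.8093 ≈ 16.465 mg/L.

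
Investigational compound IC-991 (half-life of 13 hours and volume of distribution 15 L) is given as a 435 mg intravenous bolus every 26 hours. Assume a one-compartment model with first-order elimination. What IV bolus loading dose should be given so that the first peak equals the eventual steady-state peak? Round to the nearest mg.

f = (1/2)^(26/13) ≈ 0.250000; accumulation ratio R = 1/(1−f) ≈ 1.33333.
Loading dose to hit Cmax,ss on first dose: D_load = D_maint·R ≈ 435 × 1.33333 ≈ 580.00 mg.

580 mg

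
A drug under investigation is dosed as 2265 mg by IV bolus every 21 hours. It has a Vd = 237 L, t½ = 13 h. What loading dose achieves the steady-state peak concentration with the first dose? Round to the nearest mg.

3362 mg

f = (1/2)^(21/13) ≈ 0.326378; accumulation ratio R = 1/(1−f) ≈ 1.48451.
Loading dose to hit Cmax,ss on first dose: D_load = D_maint·R ≈ 2265 × 1.48451 ≈ 3362.42 mg.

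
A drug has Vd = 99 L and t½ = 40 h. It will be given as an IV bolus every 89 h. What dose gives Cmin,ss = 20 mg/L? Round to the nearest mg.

τ/t½ = 89/40 ≈ 2.225, so f = (1/2)^(89/40) ≈ 0.213899.
Cmin,ss = (D/Vd)·f/(1−f), so D = Cmin,ss·Vd·(1−f)/f.
D = 20 × 99 × (1−f)/f ≈ 20 × 99 × 3.67510 ≈ 7276.70 mg.

7277 mg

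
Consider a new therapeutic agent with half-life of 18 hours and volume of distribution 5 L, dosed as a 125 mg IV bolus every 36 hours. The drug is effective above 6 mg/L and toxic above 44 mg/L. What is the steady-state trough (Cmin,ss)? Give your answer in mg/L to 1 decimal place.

8.3 mg/L

The dosing interval is 2 half-lives, so f = 2^(−2) = 0.25.
At steady state, R = 1/(1 − 0.25) = 4/3.
Single-dose peak C₀ = D/Vd = 125/5 = 25 mg/L.
Steady-state peak Cmax,ss = C₀·R = 25 × 4/3 ≈ 33.333 mg/L.
Steady-state trough Cmin,ss = Cmax,ss·f ≈ 33.333 × 0.25 ≈ 8.333 mg/L.
Trough 8.3 mg/L vs MEC 6 mg/L: adequate.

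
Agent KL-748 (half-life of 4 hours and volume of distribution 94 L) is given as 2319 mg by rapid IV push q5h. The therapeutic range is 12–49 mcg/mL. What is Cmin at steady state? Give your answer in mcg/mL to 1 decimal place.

τ/t½ = 5/4 ≈ 1.25, so fraction remaining f = (1/2)^(5/4) ≈ 0.4204.
At steady state, accumulation factor R = 1/(1 − e^(−kτ)) ≈ 1.7253.
Single-dose peak C₀ = D/Vd = 2319/94 ≈ 24.670 mcg/mL.
Cmax,ss = C₀/(1 − f) ≈ 24.670/0.5796 ≈ 42.564 mcg/mL.
Steady-state trough Cmin,ss = Cmax,ss·f ≈ 42.564 × 0.4204 ≈ 17.894 mcg/mL.
Trough 17.9 mcg/mL vs MEC 12 mcg/mL: adequate.

17.9 mcg/mL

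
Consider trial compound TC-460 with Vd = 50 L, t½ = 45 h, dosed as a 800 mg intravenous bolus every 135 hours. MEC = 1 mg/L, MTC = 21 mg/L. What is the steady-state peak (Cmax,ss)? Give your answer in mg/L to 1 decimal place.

The dosing interval is 3 half-lives, so f = 2^(−3) = 0.125.
At steady state, R = 1/(1 − 0.125) = 8/7.
Single-dose peak C₀ = D/Vd = 800/50 = 16 mg/L.
Steady-state peak Cmax,ss = C₀·R = 16 × 8/7 ≈ 18.286 mg/L.
Peak 18.3 mg/L vs MTC 21 mg/L: below toxic threshold.

18.3 mg/L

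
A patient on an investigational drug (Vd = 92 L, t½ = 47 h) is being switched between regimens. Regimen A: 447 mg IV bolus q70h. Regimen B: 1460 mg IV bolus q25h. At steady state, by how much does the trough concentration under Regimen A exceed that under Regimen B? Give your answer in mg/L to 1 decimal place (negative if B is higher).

Regimen A: f = (1/2)^(70/47) ≈ 0.3562; Cmin,ss = (447/92)·f/(1−f) ≈ 2.688 mg/L.
Regimen B: f = (1/2)^(25/47) ≈ 0.6916; Cmin,ss = (1460/92)·f/(1−f) ≈ 35.588 mg/L.
Difference ≈ 2.688 − 35.588 ≈ -32.900 mg/L.

-32.9 mg/L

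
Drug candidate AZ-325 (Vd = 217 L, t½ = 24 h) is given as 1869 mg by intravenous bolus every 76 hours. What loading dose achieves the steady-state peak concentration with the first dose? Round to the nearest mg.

2103 mg

f = (1/2)^(76/24) ≈ 0.111362; accumulation ratio R = 1/(1−f) ≈ 1.12532.
Loading dose to hit Cmax,ss on first dose: D_load = D_maint·R ≈ 1869 × 1.12532 ≈ 2103.22 mg.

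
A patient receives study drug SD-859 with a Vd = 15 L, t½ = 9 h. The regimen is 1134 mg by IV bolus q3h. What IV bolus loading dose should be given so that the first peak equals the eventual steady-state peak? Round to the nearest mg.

f = (1/2)^(3/9) ≈ 0.793701; accumulation ratio R = 1/(1−f) ≈ 4.84733.
Loading dose to hit Cmax,ss on first dose: D_load = D_maint·R ≈ 1134 × 4.84733 ≈ 5496.87 mg.

5497 mg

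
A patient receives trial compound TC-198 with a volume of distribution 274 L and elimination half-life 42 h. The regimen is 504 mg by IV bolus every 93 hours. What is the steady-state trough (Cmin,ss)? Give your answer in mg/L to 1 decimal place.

k = ln2/t½ = ln2/42 ≈ 0.016504 h⁻¹; fraction remaining f = e^(−kτ) = e^(−0.016504×93) ≈ 0.2155.
Each bolus raises the concentration by D/Vd = 504/274 ≈ 1.839 mg/L.
Steady-state trough Cmin,ss = C₀·f/(1−f) ≈ 1.839 × 0.2155/0.7845 ≈ 0.505 mg/L.

0.5 mg/L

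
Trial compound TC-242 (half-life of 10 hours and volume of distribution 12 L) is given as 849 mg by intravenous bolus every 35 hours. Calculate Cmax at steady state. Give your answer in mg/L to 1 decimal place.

77.6 mg/L

Over one 35-h interval, 35/10 ≈ 3.5 half-lives elapse, leaving f ≈ 0.0884 of each dose.
Accumulation ratio R = 1/(1 − f) ≈ 1/0.9116 ≈ 1.0970.
Each bolus raises the concentration by D/Vd = 849/12 ≈ 70.750 mg/L.
Cmax,ss = C₀/(1 − f) ≈ 70.750/0.9116 ≈ 77.611 mg/L.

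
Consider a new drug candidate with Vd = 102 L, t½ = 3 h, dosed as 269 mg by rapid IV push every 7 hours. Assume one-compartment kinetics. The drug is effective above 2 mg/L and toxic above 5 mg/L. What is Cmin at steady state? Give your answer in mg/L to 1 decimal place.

τ/t½ = 7/3 ≈ 2.3333, so fraction remaining f = (1/2)^(7/3) ≈ 0.1984.
Accumulation ratio R = 1/(1 − f) ≈ 1/0.8016 ≈ 1.2475.
Single-dose peak C₀ = D/Vd = 269/102 ≈ 2.637 mg/L.
Cmax,ss = C₀/(1 − f) ≈ 2.637/0.8016 ≈ 3.290 mg/L.
Steady-state trough Cmin,ss = Cmax,ss·f ≈ 3.290 × 0.1984 ≈ 0.653 mg/L.
Trough 0.7 mg/L vs MEC 2 mg/L: subtherapeutic.

0.7 mg/L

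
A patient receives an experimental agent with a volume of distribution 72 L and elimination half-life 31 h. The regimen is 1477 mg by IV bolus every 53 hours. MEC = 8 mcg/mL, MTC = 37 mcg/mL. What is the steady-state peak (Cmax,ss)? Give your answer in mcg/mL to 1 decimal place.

Over one 53-h interval, 53/31 ≈ 1.7097 half-lives elapse, leaving f ≈ 0.3057 of each dose.
At steady state, accumulation factor R = 1/(1 − e^(−kτ)) ≈ 1.4403.
Each bolus raises the concentration by D/Vd = 1477/72 ≈ 20.514 mcg/mL.
Cmax,ss = C₀/(1 − f) ≈ 20.514/0.6943 ≈ 29.546 mcg/mL.
Peak 29.5 mcg/mL vs MTC 37 mcg/mL: below toxic threshold.

29.5 mcg/mL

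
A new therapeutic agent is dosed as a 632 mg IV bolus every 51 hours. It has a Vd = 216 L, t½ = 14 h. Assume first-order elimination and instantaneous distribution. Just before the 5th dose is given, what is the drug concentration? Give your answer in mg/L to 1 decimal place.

f = (1/2)^(τ/t½) = (1/2)^(51/14) ≈ 0.0801.
C₀ = D/Vd = 632/216 ≈ 2.926 mg/L.
Before the 5th dose, 4 doses have been given. Superposition: Cmin = C₀·(f + f² + … + f^4).
≈ 2.926 × (0.0801 + 0.0064 + 0.0005 + 0.0000) ≈ 2.926 × 0.0870 ≈ 0.255 mg/L.

0.3 mg/L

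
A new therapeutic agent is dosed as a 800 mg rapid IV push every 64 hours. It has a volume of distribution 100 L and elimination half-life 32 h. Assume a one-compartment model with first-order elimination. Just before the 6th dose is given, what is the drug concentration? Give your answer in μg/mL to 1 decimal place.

2.7 μg/mL

f = (1/2)^(τ/t½) = (1/2)^(64/32) ≈ 0.2500.
C₀ = D/Vd = 800/100 ≈ 8.000 μg/mL.
Before the 6th dose, 5 doses have been given. Superposition: Cmin = C₀·(f + f² + … + f^5).
≈ 8.000 × (0.2500 + 0.0625 + 0.0156 + 0.0039 + 0.0010) ≈ 8.000 × 0.3330 ≈ 2.664 μg/mL.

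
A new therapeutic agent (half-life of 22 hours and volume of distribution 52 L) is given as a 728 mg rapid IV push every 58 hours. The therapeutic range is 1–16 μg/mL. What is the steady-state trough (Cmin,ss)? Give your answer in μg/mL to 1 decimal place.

τ/t½ = 58/22 ≈ 2.6364, so fraction remaining f = (1/2)^(58/22) ≈ 0.1608.
At steady state, accumulation factor R = 1/(1 − e^(−kτ)) ≈ 1.1916.
Each bolus raises the concentration by D/Vd = 728/52 ≈ 14.000 μg/mL.
Steady-state peak Cmax,ss = C₀·R ≈ 14.000 × 1.1916 ≈ 16.682 μg/mL.
One interval later, Cmin,ss = Cmax,ss·e^(−kτ) ≈ 16.682 × 0.1608 ≈ 2.682 μg/mL.
Trough 2.7 μg/mL vs MEC 1 μg/mL: adequate.

2.7 μg/mL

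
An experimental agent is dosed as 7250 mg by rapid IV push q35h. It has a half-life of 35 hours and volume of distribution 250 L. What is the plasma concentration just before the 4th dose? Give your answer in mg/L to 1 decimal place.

25.4 mg/L

f = (1/2)^(τ/t½) = (1/2)^(35/35) ≈ 0.5000.
C₀ = D/Vd = 7250/250 ≈ 29.000 mg/L.
Before the 4th dose, 3 doses have been given. Superposition: Cmin = C₀·(f + f² + … + f^3).
≈ 29.000 × (0.5000 + 0.2500 + 0.1250) ≈ 29.000 × 0.8750 ≈ 25.375 mg/L.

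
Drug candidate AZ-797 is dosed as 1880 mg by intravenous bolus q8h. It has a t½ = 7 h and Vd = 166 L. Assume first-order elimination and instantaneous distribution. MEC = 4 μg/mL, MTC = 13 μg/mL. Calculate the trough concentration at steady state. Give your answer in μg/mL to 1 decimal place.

Over one 8-h interval, 8/7 ≈ 1.1429 half-lives elapse, leaving f ≈ 0.4529 of each dose.
Each bolus raises the concentration by D/Vd = 1880/166 ≈ 11.325 μg/mL.
Steady-state trough Cmin,ss = C₀·f/(1−f) ≈ 11.325 × 0.4529/0.5471 ≈ 9.375 μg/mL.
Trough 9.4 μg/mL vs MEC 4 μg/mL: adequate.

9.4 μg/mL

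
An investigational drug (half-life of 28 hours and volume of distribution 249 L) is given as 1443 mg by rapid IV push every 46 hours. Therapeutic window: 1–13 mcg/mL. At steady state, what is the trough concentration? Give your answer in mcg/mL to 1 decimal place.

2.7 mcg/mL

k = ln2/t½ = ln2/28 ≈ 0.024755 h⁻¹; fraction remaining f = e^(−kτ) = e^(−0.024755×46) ≈ 0.3202.
At steady state, accumulation factor R = 1/(1 − e^(−kτ)) ≈ 1.4710.
Single-dose peak C₀ = D/Vd = 1443/249 ≈ 5.795 mcg/mL.
Cmax,ss = C₀/(1 − f) ≈ 5.795/0.6798 ≈ 8.525 mcg/mL.
Steady-state trough Cmin,ss = Cmax,ss·f ≈ 8.525 × 0.3202 ≈ 2.730 mcg/mL.
Trough 2.7 mcg/mL vs MEC 1 mcg/mL: adequate.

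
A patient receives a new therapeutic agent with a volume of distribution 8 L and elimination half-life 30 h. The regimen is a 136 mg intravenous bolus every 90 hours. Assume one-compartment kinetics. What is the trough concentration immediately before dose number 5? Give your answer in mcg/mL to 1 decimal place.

f = (1/2)^(τ/t½) = (1/2)^(90/30) ≈ 0.1250.
C₀ = D/Vd = 136/8 ≈ 17.000 mcg/mL.
Before the 5th dose, 4 doses have been given. Superposition: Cmin = C₀·(f + f² + … + f^4).
≈ 17.000 × (0.1250 + 0.0156 + 0.0020 + 0.0002) ≈ 17.000 × 0.1428 ≈ 2.428 mcg/mL.

2.4 mcg/mL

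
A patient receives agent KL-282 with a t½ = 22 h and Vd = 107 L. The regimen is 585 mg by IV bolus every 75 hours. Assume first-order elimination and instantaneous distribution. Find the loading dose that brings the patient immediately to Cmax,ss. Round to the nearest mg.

f = (1/2)^(75/22) ≈ 0.094137; accumulation ratio R = 1/(1−f) ≈ 1.10392.
Loading dose to hit Cmax,ss on first dose: D_load = D_maint·R ≈ 585 × 1.10392 ≈ 645.79 mg.

646 mg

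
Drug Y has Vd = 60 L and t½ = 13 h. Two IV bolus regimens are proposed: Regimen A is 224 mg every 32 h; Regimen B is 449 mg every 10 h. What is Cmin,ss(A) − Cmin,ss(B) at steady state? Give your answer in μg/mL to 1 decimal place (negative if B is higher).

Regimen A: f = (1/2)^(32/13) ≈ 0.1816; Cmin,ss = (224/60)·f/(1−f) ≈ 0.828 μg/mL.
Regimen B: f = (1/2)^(10/13) ≈ 0.5867; Cmin,ss = (449/60)·f/(1−f) ≈ 10.623 μg/mL.
Difference ≈ 0.828 − 10.623 ≈ -9.795 μg/mL.

-9.8 μg/mL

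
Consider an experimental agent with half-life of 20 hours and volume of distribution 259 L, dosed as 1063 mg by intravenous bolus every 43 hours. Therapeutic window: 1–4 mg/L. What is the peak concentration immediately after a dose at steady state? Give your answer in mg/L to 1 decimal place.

5.3 mg/L

Over one 43-h interval, 43/20 ≈ 2.15 half-lives elapse, leaving f ≈ 0.2253 of each dose.
Accumulation ratio R = 1/(1 − f) ≈ 1/0.7747 ≈ 1.2908.
Single-dose peak C₀ = D/Vd = 1063/259 ≈ 4.104 mg/L.
Steady-state peak Cmax,ss = C₀·R ≈ 4.104 × 1.2908 ≈ 5.297 mg/L.
Peak 5.3 mg/L vs MTC 4 mg/L: exceeds toxic threshold.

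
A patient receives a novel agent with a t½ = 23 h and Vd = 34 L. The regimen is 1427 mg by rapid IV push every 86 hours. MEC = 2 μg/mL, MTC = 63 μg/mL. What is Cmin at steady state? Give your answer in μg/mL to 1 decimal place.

3.4 μg/mL

Over one 86-h interval, 86/23 ≈ 3.7391 half-lives elapse, leaving f ≈ 0.0749 of each dose.
Single-dose peak C₀ = D/Vd = 1427/34 ≈ 41.971 μg/mL.
Steady-state trough Cmin,ss = C₀·f/(1−f) ≈ 41.971 × 0.0749/0.9251 ≈ 3.398 μg/mL.
Trough 3.4 μg/mL vs MEC 2 μg/mL: adequate.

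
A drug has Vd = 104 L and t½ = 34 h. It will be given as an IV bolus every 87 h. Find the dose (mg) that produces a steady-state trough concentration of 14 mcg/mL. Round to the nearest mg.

7123 mg

τ/t½ = 87/34 ≈ 2.5588, so f = (1/2)^(87/34) ≈ 0.169714.
Cmin,ss = (D/Vd)·f/(1−f), so D = Cmin,ss·Vd·(1−f)/f.
D = 14 × 104 × (1−f)/f ≈ 14 × 104 × 4.89227 ≈ 7123.15 mg.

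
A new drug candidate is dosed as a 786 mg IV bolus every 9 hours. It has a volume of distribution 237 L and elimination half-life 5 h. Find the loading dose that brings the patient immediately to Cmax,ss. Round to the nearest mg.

1103 mg

f = (1/2)^(9/5) ≈ 0.287175; accumulation ratio R = 1/(1−f) ≈ 1.40287.
Loading dose to hit Cmax,ss on first dose: D_load = D_maint·R ≈ 786 × 1.40287 ≈ 1102.66 mg.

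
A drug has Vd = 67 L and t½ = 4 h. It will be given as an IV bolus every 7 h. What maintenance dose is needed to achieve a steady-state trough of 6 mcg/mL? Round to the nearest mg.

τ/t½ = 7/4 ≈ 1.75, so f = (1/2)^(7/4) ≈ 0.297302.
Cmin,ss = (D/Vd)·f/(1−f), so D = Cmin,ss·Vd·(1−f)/f.
D = 6 × 67 × (1−f)/f ≈ 6 × 67 × 2.36358 ≈ 950.16 mg.

950 mg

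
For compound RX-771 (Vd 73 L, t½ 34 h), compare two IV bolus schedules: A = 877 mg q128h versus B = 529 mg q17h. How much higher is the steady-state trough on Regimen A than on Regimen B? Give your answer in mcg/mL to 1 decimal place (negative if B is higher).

-16.5 mcg/mL

Regimen A: f = (1/2)^(128/34) ≈ 0.0736; Cmin,ss = (877/73)·f/(1−f) ≈ 0.954 mcg/mL.
Regimen B: f = (1/2)^(17/34) ≈ 0.7071; Cmin,ss = (529/73)·f/(1−f) ≈ 17.494 mcg/mL.
Difference ≈ 0.954 − 17.494 ≈ -16.540 mcg/mL.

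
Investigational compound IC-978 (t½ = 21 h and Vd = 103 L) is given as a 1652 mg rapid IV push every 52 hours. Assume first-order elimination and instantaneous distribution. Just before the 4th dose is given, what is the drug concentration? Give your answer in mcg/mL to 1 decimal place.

3.5 mcg/mL

f = (1/2)^(τ/t½) = (1/2)^(52/21) ≈ 0.1797.
C₀ = D/Vd = 1652/103 ≈ 16.039 mcg/mL.
Before the 4th dose, 3 doses have been given. Superposition: Cmin = C₀·(f + f² + … + f^3).
≈ 16.039 × (0.1797 + 0.0323 + 0.0058) ≈ 16.039 × 0.2178 ≈ 3.493 mcg/mL.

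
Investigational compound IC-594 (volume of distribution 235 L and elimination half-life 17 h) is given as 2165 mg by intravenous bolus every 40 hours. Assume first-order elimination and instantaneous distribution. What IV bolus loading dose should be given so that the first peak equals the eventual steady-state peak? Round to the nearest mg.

f = (1/2)^(40/17) ≈ 0.195747; accumulation ratio R = 1/(1−f) ≈ 1.24339.
Loading dose to hit Cmax,ss on first dose: D_load = D_maint·R ≈ 2165 × 1.24339 ≈ 2691.94 mg.

2692 mg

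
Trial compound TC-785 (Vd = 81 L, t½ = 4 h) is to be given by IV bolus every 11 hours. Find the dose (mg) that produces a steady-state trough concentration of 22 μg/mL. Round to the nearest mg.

τ/t½ = 11/4 ≈ 2.75, so f = (1/2)^(11/4) ≈ 0.148651.
Cmin,ss = (D/Vd)·f/(1−f), so D = Cmin,ss·Vd·(1−f)/f.
D = 22 × 81 × (1−f)/f ≈ 22 × 81 × 5.72717 ≈ 10205.82 mg.

10206 mg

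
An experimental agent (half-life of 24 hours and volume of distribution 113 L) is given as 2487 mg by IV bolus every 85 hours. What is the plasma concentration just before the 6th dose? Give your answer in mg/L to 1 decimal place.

2.1 mg/L

f = (1/2)^(τ/t½) = (1/2)^(85/24) ≈ 0.0859.
C₀ = D/Vd = 2487/113 ≈ 22.009 mg/L.
Before the 6th dose, 5 doses have been given. Superposition: Cmin = C₀·(f + f² + … + f^5).
≈ 22.009 × (0.0859 + 0.0074 + 0.0006 + 0.0001 + 0.0000) ≈ 22.009 × 0.0940 ≈ 2.069 mg/L.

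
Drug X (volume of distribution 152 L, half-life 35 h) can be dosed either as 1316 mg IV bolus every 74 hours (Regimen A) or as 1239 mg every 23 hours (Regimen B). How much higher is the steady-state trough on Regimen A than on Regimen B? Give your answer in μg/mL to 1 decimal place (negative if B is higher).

-11.5 μg/mL

Regimen A: f = (1/2)^(74/35) ≈ 0.2310; Cmin,ss = (1316/152)·f/(1−f) ≈ 2.601 μg/mL.
Regimen B: f = (1/2)^(23/35) ≈ 0.6341; Cmin,ss = (1239/152)·f/(1−f) ≈ 14.126 μg/mL.
Difference ≈ 2.601 − 14.126 ≈ -11.525 μg/mL.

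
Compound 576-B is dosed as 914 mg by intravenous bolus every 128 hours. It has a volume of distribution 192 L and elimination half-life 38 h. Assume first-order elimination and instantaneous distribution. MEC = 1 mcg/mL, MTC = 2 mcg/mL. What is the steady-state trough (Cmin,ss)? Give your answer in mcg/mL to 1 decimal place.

Over one 128-h interval, 128/38 ≈ 3.3684 half-lives elapse, leaving f ≈ 0.0968 of each dose.
At steady state, accumulation factor R = 1/(1 − e^(−kτ)) ≈ 1.1072.
Single-dose peak C₀ = D/Vd = 914/192 ≈ 4.760 mcg/mL.
Steady-state peak Cmax,ss = C₀·R ≈ 4.760 × 1.1072 ≈ 5.270 mcg/mL.
Steady-state trough Cmin,ss = Cmax,ss·f ≈ 5.270 × 0.0968 ≈ 0.510 mcg/mL.
Trough 0.5 mcg/mL vs MEC 1 mcg/mL: subtherapeutic.

0.5 mcg/mL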